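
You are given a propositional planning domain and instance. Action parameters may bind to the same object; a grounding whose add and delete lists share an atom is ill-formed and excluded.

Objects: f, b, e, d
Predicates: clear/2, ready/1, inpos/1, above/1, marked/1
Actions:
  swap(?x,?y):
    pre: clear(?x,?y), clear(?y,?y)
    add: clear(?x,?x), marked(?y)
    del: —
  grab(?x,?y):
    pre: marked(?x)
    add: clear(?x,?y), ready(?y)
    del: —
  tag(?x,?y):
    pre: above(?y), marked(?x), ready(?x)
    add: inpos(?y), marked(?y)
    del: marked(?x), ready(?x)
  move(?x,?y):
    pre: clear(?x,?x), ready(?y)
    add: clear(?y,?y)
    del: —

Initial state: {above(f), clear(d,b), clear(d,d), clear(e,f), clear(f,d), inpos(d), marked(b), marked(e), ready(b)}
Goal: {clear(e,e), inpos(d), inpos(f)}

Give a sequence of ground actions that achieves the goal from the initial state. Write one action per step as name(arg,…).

grab(e,e); tag(b,f)

1. grab(e,e)  →  {above(f), clear(d,b), clear(d,d), clear(e,e), clear(e,f), clear(f,d), inpos(d), marked(b), marked(e), ready(b), ready(e)}
2. tag(b,f)  →  {above(f), clear(d,b), clear(d,d), clear(e,e), clear(e,f), clear(f,d), inpos(d), inpos(f), marked(e), marked(f), ready(e)}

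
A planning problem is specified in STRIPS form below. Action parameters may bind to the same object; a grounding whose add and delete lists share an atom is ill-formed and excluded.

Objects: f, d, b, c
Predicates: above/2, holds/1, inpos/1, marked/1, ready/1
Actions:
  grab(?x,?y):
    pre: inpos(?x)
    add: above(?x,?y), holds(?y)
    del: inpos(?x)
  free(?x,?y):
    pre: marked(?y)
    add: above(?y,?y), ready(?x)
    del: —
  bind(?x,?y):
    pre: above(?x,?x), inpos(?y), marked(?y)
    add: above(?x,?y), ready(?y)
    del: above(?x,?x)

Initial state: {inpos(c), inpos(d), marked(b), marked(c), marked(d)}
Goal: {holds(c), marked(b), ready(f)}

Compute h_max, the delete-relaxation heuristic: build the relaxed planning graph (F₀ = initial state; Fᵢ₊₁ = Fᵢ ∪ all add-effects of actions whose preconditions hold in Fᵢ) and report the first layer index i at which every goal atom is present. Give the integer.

1

F0 = init (5 atoms)
F1 = F0 ∪ {above(b,b), above(c,b), above(c,c), above(c,d), above(c,f), above(d,b), above(d,c), above(d,d), above(d,f), holds(b), holds(c), holds(d), holds(f), ready(b), ready(c), ready(d), ready(f)}  (22 atoms)
goal ⊆ F1  ⇒  h_max = 1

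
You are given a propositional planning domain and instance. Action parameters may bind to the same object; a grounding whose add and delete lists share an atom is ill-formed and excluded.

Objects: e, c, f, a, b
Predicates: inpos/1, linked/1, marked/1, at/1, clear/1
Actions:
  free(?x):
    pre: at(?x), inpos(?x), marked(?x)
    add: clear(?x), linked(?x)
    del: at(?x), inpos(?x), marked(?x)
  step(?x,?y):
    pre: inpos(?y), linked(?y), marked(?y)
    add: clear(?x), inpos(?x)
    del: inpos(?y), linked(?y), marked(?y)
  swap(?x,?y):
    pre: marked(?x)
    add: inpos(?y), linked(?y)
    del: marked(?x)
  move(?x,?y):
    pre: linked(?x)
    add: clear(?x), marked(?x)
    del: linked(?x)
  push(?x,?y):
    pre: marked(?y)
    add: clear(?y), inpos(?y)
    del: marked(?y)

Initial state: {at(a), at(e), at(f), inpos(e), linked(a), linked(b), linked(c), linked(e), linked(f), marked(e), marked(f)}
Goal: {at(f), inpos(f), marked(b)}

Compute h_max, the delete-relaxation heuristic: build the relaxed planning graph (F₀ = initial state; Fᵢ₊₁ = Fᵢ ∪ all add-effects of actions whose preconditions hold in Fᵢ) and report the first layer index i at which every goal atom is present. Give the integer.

F0 = init (11 atoms)
F1 = F0 ∪ {clear(a), clear(b), clear(c), clear(e), clear(f), inpos(a), inpos(b), inpos(c), inpos(f), marked(a), marked(b), marked(c)}  (23 atoms)
goal ⊆ F1  ⇒  h_max = 1

1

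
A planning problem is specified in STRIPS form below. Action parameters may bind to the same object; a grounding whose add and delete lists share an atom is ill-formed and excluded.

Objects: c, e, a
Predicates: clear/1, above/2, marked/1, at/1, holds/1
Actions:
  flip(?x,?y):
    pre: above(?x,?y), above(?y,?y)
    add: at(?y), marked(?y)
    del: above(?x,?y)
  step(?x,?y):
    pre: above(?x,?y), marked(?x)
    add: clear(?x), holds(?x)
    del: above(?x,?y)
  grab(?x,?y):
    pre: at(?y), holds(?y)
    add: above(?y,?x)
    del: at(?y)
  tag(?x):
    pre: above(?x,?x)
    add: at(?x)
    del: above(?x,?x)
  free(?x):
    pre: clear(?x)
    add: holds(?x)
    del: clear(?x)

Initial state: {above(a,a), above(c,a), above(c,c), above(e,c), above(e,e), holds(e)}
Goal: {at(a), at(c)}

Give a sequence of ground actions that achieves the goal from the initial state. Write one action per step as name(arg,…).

flip(c,c); flip(c,a)

1. flip(c,c)  →  {above(a,a), above(c,a), above(e,c), above(e,e), at(c), holds(e), marked(c)}
2. flip(c,a)  →  {above(a,a), above(e,c), above(e,e), at(a), at(c), holds(e), marked(a), marked(c)}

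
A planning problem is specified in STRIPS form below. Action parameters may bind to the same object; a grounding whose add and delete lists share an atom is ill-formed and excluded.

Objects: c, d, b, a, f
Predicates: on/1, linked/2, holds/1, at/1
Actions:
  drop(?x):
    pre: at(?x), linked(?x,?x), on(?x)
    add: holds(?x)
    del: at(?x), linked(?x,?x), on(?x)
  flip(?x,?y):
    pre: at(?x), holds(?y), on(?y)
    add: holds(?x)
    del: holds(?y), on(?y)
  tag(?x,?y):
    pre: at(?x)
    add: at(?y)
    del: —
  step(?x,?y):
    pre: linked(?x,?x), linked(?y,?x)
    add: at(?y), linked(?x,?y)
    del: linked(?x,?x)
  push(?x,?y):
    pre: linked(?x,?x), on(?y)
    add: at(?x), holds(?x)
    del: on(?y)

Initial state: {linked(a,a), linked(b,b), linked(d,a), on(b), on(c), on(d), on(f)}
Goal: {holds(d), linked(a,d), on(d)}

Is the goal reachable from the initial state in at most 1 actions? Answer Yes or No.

No

1. step(a,d)  →  {at(d), linked(a,d), linked(b,b), linked(d,a), on(b), on(c), on(d), on(f)}
2. push(b,c)  →  {at(b), at(d), holds(b), linked(a,d), linked(b,b), linked(d,a), on(b), on(d), on(f)}
3. flip(d,b)  →  {at(b), at(d), holds(d), linked(a,d), linked(b,b), linked(d,a), on(d), on(f)}
optimal plan length = 3; 3 > 1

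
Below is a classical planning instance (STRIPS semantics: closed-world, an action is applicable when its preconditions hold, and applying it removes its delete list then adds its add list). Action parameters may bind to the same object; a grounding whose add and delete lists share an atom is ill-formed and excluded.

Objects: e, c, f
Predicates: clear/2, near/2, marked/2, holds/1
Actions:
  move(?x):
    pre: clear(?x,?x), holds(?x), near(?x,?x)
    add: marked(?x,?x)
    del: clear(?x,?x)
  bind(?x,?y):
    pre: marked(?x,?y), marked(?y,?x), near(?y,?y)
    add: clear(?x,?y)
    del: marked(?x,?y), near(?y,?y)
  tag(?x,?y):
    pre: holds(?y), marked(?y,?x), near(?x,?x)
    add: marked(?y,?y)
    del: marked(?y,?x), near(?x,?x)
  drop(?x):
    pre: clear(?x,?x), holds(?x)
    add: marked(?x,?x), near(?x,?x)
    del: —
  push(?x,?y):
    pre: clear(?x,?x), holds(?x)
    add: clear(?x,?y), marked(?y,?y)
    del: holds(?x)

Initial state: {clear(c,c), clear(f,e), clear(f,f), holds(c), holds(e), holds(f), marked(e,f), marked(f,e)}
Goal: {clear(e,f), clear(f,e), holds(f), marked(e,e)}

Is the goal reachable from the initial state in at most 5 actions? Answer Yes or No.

1. drop(f)  →  {clear(c,c), clear(f,e), clear(f,f), holds(c), holds(e), holds(f), marked(e,f), marked(f,e), marked(f,f), near(f,f)}
2. bind(e,f)  →  {clear(c,c), clear(e,f), clear(f,e), clear(f,f), holds(c), holds(e), holds(f), marked(f,e), marked(f,f)}
3. push(c,e)  →  {clear(c,c), clear(c,e), clear(e,f), clear(f,e), clear(f,f), holds(e), holds(f), marked(e,e), marked(f,e), marked(f,f)}
optimal plan length = 3; 3 ≤ 5

Yes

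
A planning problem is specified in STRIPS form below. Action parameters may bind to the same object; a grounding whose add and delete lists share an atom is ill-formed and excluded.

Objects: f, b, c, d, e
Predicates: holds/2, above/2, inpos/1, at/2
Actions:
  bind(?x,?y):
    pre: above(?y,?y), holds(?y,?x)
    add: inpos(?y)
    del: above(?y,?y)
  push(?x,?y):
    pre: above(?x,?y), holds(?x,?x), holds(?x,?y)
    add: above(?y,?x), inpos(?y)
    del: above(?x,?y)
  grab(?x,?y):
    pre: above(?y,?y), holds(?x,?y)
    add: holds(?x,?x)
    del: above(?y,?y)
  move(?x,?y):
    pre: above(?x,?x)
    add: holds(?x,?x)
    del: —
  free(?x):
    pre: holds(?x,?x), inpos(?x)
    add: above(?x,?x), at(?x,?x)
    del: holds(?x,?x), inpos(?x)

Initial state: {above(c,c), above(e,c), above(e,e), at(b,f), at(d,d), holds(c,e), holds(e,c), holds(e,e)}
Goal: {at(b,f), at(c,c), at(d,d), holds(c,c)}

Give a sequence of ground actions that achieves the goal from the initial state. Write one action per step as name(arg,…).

1. bind(e,c)  →  {above(e,c), above(e,e), at(b,f), at(d,d), holds(c,e), holds(e,c), holds(e,e), inpos(c)}
2. grab(c,e)  →  {above(e,c), at(b,f), at(d,d), holds(c,c), holds(c,e), holds(e,c), holds(e,e), inpos(c)}
3. free(c)  →  {above(c,c), above(e,c), at(b,f), at(c,c), at(d,d), holds(c,e), holds(e,c), holds(e,e)}
4. move(c,f)  →  {above(c,c), above(e,c), at(b,f), at(c,c), at(d,d), holds(c,c), holds(c,e), holds(e,c), holds(e,e)}

bind(e,c); grab(c,e); free(c); move(c,f)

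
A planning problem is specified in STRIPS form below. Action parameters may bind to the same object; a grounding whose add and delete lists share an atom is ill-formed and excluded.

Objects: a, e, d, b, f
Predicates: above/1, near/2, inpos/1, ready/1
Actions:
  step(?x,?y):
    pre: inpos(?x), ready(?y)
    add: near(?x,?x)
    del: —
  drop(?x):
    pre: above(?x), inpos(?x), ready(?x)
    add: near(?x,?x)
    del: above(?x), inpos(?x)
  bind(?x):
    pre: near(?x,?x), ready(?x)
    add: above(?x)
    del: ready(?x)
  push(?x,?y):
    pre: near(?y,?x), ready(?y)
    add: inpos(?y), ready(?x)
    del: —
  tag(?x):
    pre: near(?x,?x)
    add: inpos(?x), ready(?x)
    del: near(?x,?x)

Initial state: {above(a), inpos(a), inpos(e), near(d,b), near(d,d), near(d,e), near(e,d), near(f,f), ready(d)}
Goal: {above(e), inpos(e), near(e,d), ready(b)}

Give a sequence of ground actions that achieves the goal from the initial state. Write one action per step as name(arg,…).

1. step(e,d)  →  {above(a), inpos(a), inpos(e), near(d,b), near(d,d), near(d,e), near(e,d), near(e,e), near(f,f), ready(d)}
2. push(e,d)  →  {above(a), inpos(a), inpos(d), inpos(e), near(d,b), near(d,d), near(d,e), near(e,d), near(e,e), near(f,f), ready(d), ready(e)}
3. bind(e)  →  {above(a), above(e), inpos(a), inpos(d), inpos(e), near(d,b), near(d,d), near(d,e), near(e,d), near(e,e), near(f,f), ready(d)}
4. push(b,d)  →  {above(a), above(e), inpos(a), inpos(d), inpos(e), near(d,b), near(d,d), near(d,e), near(e,d), near(e,e), near(f,f), ready(b), ready(d)}

step(e,d); push(e,d); bind(e); push(b,d)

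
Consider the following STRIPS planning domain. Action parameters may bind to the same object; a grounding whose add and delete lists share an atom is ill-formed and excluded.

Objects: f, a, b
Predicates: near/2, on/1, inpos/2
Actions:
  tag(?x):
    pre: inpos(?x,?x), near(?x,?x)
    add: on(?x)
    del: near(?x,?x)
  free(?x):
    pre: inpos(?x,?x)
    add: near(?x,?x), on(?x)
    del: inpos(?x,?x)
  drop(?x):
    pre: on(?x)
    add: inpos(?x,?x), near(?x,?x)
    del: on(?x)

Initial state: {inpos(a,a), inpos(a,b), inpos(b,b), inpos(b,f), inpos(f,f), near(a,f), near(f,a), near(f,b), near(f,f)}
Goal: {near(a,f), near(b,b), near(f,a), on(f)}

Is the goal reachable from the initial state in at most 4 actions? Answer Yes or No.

Yes

1. tag(f)  →  {inpos(a,a), inpos(a,b), inpos(b,b), inpos(b,f), inpos(f,f), near(a,f), near(f,a), near(f,b), on(f)}
2. free(b)  →  {inpos(a,a), inpos(a,b), inpos(b,f), inpos(f,f), near(a,f), near(b,b), near(f,a), near(f,b), on(b), on(f)}
optimal plan length = 2; 2 ≤ 4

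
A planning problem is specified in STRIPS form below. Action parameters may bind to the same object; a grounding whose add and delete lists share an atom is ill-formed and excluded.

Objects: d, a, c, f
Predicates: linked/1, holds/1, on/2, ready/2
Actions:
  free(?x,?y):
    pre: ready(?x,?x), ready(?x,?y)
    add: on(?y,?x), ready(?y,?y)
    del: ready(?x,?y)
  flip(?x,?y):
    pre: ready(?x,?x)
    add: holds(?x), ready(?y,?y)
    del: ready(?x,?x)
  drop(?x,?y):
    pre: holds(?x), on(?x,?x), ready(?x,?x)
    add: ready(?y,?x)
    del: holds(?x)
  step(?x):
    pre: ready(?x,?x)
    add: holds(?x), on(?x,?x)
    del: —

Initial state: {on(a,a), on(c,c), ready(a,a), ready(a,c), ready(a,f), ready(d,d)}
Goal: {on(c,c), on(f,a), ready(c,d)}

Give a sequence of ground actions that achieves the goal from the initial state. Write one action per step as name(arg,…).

1. free(a,f)  →  {on(a,a), on(c,c), on(f,a), ready(a,a), ready(a,c), ready(d,d), ready(f,f)}
2. step(d)  →  {holds(d), on(a,a), on(c,c), on(d,d), on(f,a), ready(a,a), ready(a,c), ready(d,d), ready(f,f)}
3. drop(d,c)  →  {on(a,a), on(c,c), on(d,d), on(f,a), ready(a,a), ready(a,c), ready(c,d), ready(d,d), ready(f,f)}

free(a,f); step(d); drop(d,c)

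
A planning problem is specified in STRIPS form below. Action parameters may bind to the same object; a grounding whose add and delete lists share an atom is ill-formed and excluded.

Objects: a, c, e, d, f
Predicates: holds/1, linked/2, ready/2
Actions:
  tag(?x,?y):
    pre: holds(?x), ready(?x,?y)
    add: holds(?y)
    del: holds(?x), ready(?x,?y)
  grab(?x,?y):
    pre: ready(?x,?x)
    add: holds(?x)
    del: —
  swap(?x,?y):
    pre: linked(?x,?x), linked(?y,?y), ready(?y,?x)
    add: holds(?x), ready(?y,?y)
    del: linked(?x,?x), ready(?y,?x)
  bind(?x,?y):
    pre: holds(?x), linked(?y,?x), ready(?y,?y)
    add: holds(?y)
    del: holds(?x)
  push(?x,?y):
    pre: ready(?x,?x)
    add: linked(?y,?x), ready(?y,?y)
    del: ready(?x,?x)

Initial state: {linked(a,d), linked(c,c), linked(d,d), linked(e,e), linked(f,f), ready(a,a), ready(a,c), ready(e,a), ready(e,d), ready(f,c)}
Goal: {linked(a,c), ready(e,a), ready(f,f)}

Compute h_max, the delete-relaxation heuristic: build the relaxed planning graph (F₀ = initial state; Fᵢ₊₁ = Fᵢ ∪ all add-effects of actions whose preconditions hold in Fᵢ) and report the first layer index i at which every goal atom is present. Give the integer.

F0 = init (10 atoms)
F1 = F0 ∪ {holds(a), holds(c), holds(d), linked(c,a), linked(d,a), linked(e,a), linked(f,a), ready(c,c), ready(d,d), ready(e,e), ready(f,f)}  (21 atoms)
F2 = F1 ∪ {holds(e), holds(f), linked(a,c), linked(a,e), linked(a,f), linked(c,d), linked(c,e), linked(c,f), linked(d,c), linked(d,e), linked(d,f), linked(e,c), linked(e,d), linked(e,f), linked(f,c), linked(f,d), linked(f,e)}  (38 atoms)
goal ⊆ F2  ⇒  h_max = 2

2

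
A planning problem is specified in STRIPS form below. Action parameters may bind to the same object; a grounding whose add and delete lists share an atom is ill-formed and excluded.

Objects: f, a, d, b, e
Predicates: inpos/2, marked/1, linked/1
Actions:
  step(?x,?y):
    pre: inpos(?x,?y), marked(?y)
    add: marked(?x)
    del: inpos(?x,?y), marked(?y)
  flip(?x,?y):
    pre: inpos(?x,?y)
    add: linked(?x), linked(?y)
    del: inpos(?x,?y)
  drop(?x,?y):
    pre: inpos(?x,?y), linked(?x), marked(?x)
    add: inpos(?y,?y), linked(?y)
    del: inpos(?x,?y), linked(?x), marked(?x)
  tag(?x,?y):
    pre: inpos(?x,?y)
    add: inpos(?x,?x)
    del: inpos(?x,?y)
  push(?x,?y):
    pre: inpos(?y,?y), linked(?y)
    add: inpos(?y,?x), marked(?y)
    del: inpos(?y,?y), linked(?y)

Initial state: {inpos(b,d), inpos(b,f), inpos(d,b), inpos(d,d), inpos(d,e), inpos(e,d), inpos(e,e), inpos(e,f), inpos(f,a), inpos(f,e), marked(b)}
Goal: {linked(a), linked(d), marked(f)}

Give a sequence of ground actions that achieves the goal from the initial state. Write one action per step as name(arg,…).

1. flip(f,a)  →  {inpos(b,d), inpos(b,f), inpos(d,b), inpos(d,d), inpos(d,e), inpos(e,d), inpos(e,e), inpos(e,f), inpos(f,e), linked(a), linked(f), marked(b)}
2. flip(d,d)  →  {inpos(b,d), inpos(b,f), inpos(d,b), inpos(d,e), inpos(e,d), inpos(e,e), inpos(e,f), inpos(f,e), linked(a), linked(d), linked(f), marked(b)}
3. tag(f,e)  →  {inpos(b,d), inpos(b,f), inpos(d,b), inpos(d,e), inpos(e,d), inpos(e,e), inpos(e,f), inpos(f,f), linked(a), linked(d), linked(f), marked(b)}
4. push(a,f)  →  {inpos(b,d), inpos(b,f), inpos(d,b), inpos(d,e), inpos(e,d), inpos(e,e), inpos(e,f), inpos(f,a), linked(a), linked(d), marked(b), marked(f)}

flip(f,a); flip(d,d); tag(f,e); push(a,f)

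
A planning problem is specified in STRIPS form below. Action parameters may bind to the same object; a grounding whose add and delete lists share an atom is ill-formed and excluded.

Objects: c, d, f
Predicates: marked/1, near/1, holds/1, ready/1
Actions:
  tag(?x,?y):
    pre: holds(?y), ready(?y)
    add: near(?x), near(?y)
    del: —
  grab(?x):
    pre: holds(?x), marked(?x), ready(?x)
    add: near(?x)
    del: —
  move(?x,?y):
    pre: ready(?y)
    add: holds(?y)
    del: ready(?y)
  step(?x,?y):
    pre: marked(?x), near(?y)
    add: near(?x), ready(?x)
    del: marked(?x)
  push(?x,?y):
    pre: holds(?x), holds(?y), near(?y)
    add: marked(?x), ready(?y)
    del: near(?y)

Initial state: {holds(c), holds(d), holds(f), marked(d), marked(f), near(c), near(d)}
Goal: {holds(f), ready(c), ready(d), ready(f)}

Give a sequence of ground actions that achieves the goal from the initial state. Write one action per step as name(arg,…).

1. step(d,c)  →  {holds(c), holds(d), holds(f), marked(f), near(c), near(d), ready(d)}
2. step(f,c)  →  {holds(c), holds(d), holds(f), near(c), near(d), near(f), ready(d), ready(f)}
3. push(c,c)  →  {holds(c), holds(d), holds(f), marked(c), near(d), near(f), ready(c), ready(d), ready(f)}

step(d,c); step(f,c); push(c,c)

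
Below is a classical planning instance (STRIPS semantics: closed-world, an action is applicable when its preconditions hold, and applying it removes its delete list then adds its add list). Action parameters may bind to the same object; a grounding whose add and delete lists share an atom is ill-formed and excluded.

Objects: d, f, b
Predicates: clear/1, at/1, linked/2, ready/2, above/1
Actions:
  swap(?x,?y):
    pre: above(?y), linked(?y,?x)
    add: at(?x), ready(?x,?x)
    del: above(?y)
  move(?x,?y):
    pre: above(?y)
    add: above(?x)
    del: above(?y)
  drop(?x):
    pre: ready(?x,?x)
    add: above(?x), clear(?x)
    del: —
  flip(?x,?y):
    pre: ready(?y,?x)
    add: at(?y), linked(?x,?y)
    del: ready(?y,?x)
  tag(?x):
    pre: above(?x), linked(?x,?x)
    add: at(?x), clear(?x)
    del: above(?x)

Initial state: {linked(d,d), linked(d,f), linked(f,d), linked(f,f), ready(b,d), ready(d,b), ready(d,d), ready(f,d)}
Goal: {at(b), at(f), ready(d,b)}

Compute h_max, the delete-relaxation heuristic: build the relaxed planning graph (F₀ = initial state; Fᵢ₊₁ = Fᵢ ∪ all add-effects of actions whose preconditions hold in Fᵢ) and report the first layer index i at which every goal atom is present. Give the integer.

F0 = init (8 atoms)
F1 = F0 ∪ {above(d), at(b), at(d), at(f), clear(d), linked(b,d), linked(d,b)}  (15 atoms)
goal ⊆ F1  ⇒  h_max = 1

1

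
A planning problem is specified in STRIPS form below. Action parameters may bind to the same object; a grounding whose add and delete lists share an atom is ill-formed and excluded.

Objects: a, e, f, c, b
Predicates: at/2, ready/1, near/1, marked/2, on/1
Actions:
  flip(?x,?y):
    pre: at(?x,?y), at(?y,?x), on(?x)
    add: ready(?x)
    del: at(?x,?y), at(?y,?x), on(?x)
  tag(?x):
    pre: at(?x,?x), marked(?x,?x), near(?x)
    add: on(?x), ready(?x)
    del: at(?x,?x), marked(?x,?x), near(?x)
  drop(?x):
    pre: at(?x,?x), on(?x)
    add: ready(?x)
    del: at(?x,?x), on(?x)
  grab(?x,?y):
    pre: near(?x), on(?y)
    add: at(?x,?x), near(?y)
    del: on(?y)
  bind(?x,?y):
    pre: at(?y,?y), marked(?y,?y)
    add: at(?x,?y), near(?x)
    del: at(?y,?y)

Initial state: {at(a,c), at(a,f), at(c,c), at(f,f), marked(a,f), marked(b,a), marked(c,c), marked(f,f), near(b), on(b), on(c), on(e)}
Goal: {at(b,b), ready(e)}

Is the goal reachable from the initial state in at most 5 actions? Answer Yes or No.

1. grab(b,c)  →  {at(a,c), at(a,f), at(b,b), at(c,c), at(f,f), marked(a,f), marked(b,a), marked(c,c), marked(f,f), near(b), near(c), on(b), on(e)}
2. bind(e,f)  →  {at(a,c), at(a,f), at(b,b), at(c,c), at(e,f), marked(a,f), marked(b,a), marked(c,c), marked(f,f), near(b), near(c), near(e), on(b), on(e)}
3. grab(e,b)  →  {at(a,c), at(a,f), at(b,b), at(c,c), at(e,e), at(e,f), marked(a,f), marked(b,a), marked(c,c), marked(f,f), near(b), near(c), near(e), on(e)}
4. flip(e,e)  →  {at(a,c), at(a,f), at(b,b), at(c,c), at(e,f), marked(a,f), marked(b,a), marked(c,c), marked(f,f), near(b), near(c), near(e), ready(e)}
optimal plan length = 4; 4 ≤ 5

Yes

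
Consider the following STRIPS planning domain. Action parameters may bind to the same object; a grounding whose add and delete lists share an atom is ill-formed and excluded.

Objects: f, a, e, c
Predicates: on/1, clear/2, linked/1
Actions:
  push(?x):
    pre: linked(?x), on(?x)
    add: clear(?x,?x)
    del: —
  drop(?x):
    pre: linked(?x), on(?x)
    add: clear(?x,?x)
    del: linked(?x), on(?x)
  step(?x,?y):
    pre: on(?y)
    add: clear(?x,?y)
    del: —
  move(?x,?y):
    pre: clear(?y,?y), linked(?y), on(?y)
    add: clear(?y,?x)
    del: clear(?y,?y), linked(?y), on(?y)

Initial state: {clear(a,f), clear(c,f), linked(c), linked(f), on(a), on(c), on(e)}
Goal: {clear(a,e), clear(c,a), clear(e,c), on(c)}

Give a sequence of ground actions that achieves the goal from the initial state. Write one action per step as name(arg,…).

1. step(a,e)  →  {clear(a,e), clear(a,f), clear(c,f), linked(c), linked(f), on(a), on(c), on(e)}
2. step(e,c)  →  {clear(a,e), clear(a,f), clear(c,f), clear(e,c), linked(c), linked(f), on(a), on(c), on(e)}
3. step(c,a)  →  {clear(a,e), clear(a,f), clear(c,a), clear(c,f), clear(e,c), linked(c), linked(f), on(a), on(c), on(e)}

step(a,e); step(e,c); step(c,a)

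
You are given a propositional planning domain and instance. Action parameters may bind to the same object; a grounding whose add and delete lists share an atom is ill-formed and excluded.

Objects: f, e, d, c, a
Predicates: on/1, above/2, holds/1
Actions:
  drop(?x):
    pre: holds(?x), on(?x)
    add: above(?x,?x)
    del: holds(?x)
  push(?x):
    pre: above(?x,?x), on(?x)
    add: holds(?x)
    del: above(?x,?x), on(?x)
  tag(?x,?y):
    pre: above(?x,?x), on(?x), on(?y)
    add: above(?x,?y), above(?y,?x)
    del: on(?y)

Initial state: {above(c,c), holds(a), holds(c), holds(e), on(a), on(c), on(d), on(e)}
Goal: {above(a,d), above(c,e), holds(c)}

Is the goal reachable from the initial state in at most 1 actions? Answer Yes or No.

No

1. drop(a)  →  {above(a,a), above(c,c), holds(c), holds(e), on(a), on(c), on(d), on(e)}
2. tag(c,e)  →  {above(a,a), above(c,c), above(c,e), above(e,c), holds(c), holds(e), on(a), on(c), on(d)}
3. tag(a,d)  →  {above(a,a), above(a,d), above(c,c), above(c,e), above(d,a), above(e,c), holds(c), holds(e), on(a), on(c)}
optimal plan length = 3; 3 > 1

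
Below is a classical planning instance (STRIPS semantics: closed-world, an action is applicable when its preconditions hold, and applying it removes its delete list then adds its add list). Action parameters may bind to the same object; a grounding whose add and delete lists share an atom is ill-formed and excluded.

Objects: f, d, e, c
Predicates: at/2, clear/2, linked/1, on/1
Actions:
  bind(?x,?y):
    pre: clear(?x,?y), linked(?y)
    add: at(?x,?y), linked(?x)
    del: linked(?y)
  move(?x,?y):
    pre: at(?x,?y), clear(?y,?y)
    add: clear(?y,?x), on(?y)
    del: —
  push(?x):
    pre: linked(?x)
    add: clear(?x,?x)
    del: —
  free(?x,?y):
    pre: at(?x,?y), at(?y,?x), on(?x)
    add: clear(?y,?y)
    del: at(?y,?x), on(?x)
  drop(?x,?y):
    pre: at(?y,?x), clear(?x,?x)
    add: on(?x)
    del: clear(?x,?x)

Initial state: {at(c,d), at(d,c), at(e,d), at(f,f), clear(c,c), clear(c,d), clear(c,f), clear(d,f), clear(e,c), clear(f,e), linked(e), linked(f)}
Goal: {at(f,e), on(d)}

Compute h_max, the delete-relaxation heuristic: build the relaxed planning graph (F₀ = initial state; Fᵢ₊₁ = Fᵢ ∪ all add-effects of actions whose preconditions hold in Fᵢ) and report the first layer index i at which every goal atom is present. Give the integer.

3

F0 = init (12 atoms)
F1 = F0 ∪ {at(c,f), at(d,f), at(f,e), clear(e,e), clear(f,f), linked(c), linked(d), on(c)}  (20 atoms)
F2 = F1 ∪ {at(e,c), clear(d,d), clear(e,f), clear(f,c), clear(f,d), on(e), on(f)}  (27 atoms)
F3 = F2 ∪ {at(e,f), at(f,c), at(f,d), clear(c,e), clear(d,c), clear(d,e), on(d)}  (34 atoms)
goal ⊆ F3  ⇒  h_max = 3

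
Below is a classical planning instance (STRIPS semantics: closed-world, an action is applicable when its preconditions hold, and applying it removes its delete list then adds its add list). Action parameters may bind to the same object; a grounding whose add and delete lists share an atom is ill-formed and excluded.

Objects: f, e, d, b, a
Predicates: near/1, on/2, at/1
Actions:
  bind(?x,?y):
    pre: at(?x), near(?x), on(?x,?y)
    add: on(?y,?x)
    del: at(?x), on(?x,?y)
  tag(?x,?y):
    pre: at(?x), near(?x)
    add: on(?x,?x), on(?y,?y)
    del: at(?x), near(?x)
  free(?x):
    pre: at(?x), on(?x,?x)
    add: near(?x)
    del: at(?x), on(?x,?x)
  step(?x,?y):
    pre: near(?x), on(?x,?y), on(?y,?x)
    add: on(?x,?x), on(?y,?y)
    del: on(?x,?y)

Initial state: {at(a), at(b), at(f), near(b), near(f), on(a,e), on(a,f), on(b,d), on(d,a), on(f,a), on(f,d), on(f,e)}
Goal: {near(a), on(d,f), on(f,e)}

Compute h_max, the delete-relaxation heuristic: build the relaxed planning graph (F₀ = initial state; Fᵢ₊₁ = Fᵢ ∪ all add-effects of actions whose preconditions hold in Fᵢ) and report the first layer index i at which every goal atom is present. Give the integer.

2

F0 = init (12 atoms)
F1 = F0 ∪ {on(a,a), on(b,b), on(d,b), on(d,d), on(d,f), on(e,e), on(e,f), on(f,f)}  (20 atoms)
F2 = F1 ∪ {near(a)}  (21 atoms)
goal ⊆ F2  ⇒  h_max = 2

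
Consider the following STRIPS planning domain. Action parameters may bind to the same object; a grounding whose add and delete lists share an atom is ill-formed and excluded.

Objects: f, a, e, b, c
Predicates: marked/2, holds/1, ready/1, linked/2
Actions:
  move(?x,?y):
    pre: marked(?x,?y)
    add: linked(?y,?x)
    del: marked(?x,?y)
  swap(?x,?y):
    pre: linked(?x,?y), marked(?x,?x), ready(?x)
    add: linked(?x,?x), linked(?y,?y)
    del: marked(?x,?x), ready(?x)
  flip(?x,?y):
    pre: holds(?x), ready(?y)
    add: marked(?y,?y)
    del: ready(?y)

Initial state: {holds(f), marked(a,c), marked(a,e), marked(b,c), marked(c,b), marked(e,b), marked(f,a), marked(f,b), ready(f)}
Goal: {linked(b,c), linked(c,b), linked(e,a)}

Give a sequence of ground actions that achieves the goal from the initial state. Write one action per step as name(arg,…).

move(a,e); move(b,c); move(c,b)

1. move(a,e)  →  {holds(f), linked(e,a), marked(a,c), marked(b,c), marked(c,b), marked(e,b), marked(f,a), marked(f,b), ready(f)}
2. move(b,c)  →  {holds(f), linked(c,b), linked(e,a), marked(a,c), marked(c,b), marked(e,b), marked(f,a), marked(f,b), ready(f)}
3. move(c,b)  →  {holds(f), linked(b,c), linked(c,b), linked(e,a), marked(a,c), marked(e,b), marked(f,a), marked(f,b), ready(f)}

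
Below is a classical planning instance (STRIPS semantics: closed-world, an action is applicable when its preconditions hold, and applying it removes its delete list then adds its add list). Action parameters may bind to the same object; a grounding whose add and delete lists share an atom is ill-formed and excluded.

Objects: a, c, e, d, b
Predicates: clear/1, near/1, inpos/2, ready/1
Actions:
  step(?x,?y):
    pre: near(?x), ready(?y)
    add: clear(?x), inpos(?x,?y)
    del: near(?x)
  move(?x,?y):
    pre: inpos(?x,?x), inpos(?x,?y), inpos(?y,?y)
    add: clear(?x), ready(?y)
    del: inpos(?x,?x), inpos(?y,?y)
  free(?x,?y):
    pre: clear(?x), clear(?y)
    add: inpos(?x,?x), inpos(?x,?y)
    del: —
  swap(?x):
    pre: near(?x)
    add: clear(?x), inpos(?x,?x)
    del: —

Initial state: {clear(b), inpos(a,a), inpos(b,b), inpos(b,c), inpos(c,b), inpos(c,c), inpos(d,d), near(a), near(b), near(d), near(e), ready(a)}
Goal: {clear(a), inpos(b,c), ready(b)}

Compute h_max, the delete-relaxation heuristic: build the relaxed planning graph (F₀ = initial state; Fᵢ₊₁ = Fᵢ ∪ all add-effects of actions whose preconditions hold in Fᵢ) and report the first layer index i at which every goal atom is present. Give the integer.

F0 = init (12 atoms)
F1 = F0 ∪ {clear(a), clear(c), clear(d), clear(e), inpos(b,a), inpos(d,a), inpos(e,a), inpos(e,e), ready(b), ready(c), ready(d)}  (23 atoms)
goal ⊆ F1  ⇒  h_max = 1

1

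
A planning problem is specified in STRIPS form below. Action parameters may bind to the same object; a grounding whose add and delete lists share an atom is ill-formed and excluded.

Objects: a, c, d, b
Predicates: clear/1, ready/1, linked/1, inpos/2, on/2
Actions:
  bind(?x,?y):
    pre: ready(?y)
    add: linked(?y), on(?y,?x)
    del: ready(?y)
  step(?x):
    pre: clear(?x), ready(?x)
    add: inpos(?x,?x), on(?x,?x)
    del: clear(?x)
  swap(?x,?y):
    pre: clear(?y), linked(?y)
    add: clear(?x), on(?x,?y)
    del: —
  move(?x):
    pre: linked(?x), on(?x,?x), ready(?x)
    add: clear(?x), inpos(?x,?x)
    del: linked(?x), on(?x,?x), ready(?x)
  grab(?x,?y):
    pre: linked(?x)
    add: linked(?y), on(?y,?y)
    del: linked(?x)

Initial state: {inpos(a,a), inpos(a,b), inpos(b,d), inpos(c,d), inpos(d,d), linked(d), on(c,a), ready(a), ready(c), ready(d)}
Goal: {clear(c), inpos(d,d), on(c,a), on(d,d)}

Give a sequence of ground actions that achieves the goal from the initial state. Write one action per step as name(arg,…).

bind(d,d); grab(d,c); move(c)

1. bind(d,d)  →  {inpos(a,a), inpos(a,b), inpos(b,d), inpos(c,d), inpos(d,d), linked(d), on(c,a), on(d,d), ready(a), ready(c)}
2. grab(d,c)  →  {inpos(a,a), inpos(a,b), inpos(b,d), inpos(c,d), inpos(d,d), linked(c), on(c,a), on(c,c), on(d,d), ready(a), ready(c)}
3. move(c)  →  {clear(c), inpos(a,a), inpos(a,b), inpos(b,d), inpos(c,c), inpos(c,d), inpos(d,d), on(c,a), on(d,d), ready(a)}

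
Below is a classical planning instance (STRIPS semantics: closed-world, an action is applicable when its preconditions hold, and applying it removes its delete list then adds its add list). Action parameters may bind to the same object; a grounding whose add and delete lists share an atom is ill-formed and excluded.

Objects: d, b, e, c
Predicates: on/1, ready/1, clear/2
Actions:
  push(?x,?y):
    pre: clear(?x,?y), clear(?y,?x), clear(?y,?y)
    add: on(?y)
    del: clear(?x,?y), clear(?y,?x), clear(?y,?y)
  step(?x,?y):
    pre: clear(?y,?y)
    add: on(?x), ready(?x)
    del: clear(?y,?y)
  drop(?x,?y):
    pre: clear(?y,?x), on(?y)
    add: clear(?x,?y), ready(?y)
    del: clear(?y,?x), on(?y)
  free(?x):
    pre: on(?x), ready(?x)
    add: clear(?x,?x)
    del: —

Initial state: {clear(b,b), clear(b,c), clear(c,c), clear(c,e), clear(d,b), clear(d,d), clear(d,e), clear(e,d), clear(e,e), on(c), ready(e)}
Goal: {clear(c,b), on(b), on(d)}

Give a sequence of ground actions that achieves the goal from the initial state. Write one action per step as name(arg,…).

1. push(d,d)  →  {clear(b,b), clear(b,c), clear(c,c), clear(c,e), clear(d,b), clear(d,e), clear(e,d), clear(e,e), on(c), on(d), ready(e)}
2. push(b,b)  →  {clear(b,c), clear(c,c), clear(c,e), clear(d,b), clear(d,e), clear(e,d), clear(e,e), on(b), on(c), on(d), ready(e)}
3. drop(c,b)  →  {clear(c,b), clear(c,c), clear(c,e), clear(d,b), clear(d,e), clear(e,d), clear(e,e), on(c), on(d), ready(b), ready(e)}
4. step(b,e)  →  {clear(c,b), clear(c,c), clear(c,e), clear(d,b), clear(d,e), clear(e,d), on(b), on(c), on(d), ready(b), ready(e)}

push(d,d); push(b,b); drop(c,b); step(b,e)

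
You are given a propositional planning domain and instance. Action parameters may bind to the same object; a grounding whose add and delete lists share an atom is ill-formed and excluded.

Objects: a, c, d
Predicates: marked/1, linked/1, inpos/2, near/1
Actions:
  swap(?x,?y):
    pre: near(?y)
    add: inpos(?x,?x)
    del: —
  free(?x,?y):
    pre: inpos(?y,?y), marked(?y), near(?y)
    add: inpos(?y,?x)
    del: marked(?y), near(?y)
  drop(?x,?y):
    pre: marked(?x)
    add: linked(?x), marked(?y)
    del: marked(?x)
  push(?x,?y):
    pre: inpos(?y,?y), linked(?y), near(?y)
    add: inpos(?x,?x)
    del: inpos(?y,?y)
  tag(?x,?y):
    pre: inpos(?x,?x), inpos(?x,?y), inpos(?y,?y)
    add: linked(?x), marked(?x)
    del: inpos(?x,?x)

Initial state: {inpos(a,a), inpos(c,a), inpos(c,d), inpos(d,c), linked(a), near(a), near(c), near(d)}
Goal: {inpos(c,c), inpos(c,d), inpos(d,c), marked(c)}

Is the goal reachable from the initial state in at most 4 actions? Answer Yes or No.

Yes

1. swap(c,a)  →  {inpos(a,a), inpos(c,a), inpos(c,c), inpos(c,d), inpos(d,c), linked(a), near(a), near(c), near(d)}
2. tag(a,a)  →  {inpos(c,a), inpos(c,c), inpos(c,d), inpos(d,c), linked(a), marked(a), near(a), near(c), near(d)}
3. drop(a,c)  →  {inpos(c,a), inpos(c,c), inpos(c,d), inpos(d,c), linked(a), marked(c), near(a), near(c), near(d)}
optimal plan length = 3; 3 ≤ 4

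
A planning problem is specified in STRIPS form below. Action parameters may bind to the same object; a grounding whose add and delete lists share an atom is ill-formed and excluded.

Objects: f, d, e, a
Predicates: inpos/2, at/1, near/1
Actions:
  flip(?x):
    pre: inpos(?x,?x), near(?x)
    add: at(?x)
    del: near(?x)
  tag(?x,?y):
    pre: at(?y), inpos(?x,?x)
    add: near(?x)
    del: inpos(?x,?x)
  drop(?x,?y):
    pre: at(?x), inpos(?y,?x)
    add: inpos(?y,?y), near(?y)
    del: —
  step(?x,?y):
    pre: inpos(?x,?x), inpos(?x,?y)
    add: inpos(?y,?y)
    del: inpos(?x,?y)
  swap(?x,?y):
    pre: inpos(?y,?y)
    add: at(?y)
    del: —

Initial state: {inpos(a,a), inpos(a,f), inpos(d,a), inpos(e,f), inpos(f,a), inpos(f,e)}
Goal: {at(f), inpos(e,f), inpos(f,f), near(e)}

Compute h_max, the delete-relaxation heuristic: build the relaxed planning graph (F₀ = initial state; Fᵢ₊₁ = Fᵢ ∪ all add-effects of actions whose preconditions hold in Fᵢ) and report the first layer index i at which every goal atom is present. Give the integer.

3

F0 = init (6 atoms)
F1 = F0 ∪ {at(a), inpos(f,f)}  (8 atoms)
F2 = F1 ∪ {at(f), inpos(d,d), inpos(e,e), near(a), near(d), near(f)}  (14 atoms)
F3 = F2 ∪ {at(d), at(e), near(e)}  (17 atoms)
goal ⊆ F3  ⇒  h_max = 3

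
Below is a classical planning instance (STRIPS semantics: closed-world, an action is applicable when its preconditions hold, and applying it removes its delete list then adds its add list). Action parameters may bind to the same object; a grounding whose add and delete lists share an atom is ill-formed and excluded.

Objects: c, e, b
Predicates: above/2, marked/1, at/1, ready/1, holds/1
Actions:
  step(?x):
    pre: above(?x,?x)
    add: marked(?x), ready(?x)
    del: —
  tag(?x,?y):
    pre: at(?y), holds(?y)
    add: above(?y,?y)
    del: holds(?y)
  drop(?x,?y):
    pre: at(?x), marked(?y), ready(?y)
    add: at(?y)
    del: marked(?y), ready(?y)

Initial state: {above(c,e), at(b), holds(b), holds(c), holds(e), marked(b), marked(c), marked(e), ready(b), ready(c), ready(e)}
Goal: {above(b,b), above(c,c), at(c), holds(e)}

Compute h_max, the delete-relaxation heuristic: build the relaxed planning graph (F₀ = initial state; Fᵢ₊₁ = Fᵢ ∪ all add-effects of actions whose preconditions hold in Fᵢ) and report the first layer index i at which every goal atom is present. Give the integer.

F0 = init (11 atoms)
F1 = F0 ∪ {above(b,b), at(c), at(e)}  (14 atoms)
F2 = F1 ∪ {above(c,c), above(e,e)}  (16 atoms)
goal ⊆ F2  ⇒  h_max = 2

2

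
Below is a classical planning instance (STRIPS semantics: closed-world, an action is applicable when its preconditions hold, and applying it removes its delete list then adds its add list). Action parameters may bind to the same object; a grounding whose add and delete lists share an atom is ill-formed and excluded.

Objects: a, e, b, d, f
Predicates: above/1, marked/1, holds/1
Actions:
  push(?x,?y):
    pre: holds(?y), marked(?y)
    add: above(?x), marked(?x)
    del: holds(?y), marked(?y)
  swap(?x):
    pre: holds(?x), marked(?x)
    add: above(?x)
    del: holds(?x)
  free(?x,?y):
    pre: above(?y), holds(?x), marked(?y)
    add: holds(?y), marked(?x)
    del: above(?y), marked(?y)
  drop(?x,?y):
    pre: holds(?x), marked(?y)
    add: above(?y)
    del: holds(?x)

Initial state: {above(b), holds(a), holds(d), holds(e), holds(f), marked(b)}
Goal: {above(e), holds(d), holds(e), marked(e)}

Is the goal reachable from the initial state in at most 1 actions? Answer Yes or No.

1. free(a,b)  →  {holds(a), holds(b), holds(d), holds(e), holds(f), marked(a)}
2. push(e,a)  →  {above(e), holds(b), holds(d), holds(e), holds(f), marked(e)}
optimal plan length = 2; 2 > 1

No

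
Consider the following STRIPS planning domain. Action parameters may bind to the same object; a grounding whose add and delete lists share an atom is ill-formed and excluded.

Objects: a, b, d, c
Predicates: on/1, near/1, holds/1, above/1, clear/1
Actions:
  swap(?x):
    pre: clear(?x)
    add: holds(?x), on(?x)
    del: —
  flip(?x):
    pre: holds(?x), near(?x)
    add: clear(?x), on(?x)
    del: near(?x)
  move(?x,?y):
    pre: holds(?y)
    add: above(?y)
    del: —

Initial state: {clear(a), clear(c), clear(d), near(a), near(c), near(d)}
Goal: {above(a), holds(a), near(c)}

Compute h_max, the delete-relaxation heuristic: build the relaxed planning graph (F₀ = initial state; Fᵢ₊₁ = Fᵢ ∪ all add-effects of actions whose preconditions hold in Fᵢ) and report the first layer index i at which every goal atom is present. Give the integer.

2

F0 = init (6 atoms)
F1 = F0 ∪ {holds(a), holds(c), holds(d), on(a), on(c), on(d)}  (12 atoms)
F2 = F1 ∪ {above(a), above(c), above(d)}  (15 atoms)
goal ⊆ F2  ⇒  h_max = 2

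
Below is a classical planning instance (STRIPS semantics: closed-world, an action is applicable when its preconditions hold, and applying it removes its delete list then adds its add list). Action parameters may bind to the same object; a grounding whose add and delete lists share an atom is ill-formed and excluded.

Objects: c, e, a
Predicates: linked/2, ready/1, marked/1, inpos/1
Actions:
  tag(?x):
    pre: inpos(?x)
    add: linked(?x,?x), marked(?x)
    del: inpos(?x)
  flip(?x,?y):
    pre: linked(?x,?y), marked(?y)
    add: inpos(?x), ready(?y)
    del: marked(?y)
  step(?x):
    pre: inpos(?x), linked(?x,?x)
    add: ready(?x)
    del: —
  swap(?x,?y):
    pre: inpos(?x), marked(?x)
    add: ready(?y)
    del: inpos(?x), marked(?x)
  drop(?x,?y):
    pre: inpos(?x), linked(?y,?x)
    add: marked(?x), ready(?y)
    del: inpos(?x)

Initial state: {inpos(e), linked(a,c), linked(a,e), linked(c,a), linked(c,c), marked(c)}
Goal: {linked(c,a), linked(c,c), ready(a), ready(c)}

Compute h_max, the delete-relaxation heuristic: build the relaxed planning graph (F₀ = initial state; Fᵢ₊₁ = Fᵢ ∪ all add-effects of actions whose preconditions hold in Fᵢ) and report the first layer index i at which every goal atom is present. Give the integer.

F0 = init (6 atoms)
F1 = F0 ∪ {inpos(a), inpos(c), linked(e,e), marked(e), ready(a), ready(c)}  (12 atoms)
goal ⊆ F1  ⇒  h_max = 1

1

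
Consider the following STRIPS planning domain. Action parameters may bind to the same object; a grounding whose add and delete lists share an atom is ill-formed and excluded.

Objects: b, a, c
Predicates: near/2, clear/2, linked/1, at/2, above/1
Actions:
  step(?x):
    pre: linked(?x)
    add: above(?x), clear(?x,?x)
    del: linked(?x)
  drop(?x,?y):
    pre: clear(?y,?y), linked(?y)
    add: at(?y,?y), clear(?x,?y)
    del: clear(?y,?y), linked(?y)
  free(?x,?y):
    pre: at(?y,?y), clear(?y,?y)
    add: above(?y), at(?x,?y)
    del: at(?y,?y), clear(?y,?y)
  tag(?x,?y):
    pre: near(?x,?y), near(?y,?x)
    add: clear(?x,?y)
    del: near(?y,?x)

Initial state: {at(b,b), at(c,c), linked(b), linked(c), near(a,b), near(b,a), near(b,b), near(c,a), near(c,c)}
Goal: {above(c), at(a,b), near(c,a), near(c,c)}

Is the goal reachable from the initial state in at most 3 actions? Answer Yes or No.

1. step(b)  →  {above(b), at(b,b), at(c,c), clear(b,b), linked(c), near(a,b), near(b,a), near(b,b), near(c,a), near(c,c)}
2. step(c)  →  {above(b), above(c), at(b,b), at(c,c), clear(b,b), clear(c,c), near(a,b), near(b,a), near(b,b), near(c,a), near(c,c)}
3. free(a,b)  →  {above(b), above(c), at(a,b), at(c,c), clear(c,c), near(a,b), near(b,a), near(b,b), near(c,a), near(c,c)}
optimal plan length = 3; 3 ≤ 3

Yes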